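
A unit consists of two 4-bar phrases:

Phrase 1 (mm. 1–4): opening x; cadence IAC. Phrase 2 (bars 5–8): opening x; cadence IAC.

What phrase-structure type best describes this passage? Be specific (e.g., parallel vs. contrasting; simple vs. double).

repeated phrase

Both phrases have the same opening (x) and the same cadence (imperfect authentic cadence): the second is a restatement, not a consequent, so this is a repeated phrase rather than a period.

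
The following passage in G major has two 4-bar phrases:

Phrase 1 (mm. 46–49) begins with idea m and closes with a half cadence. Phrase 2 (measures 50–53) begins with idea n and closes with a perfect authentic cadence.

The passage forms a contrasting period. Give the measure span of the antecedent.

measures 46–49

The antecedent is the phrase ending with the weaker cadence (half cadence, phrase 1) and the consequent the one ending more conclusively (perfect authentic cadence, phrase 2); the antecedent is bars 46–49.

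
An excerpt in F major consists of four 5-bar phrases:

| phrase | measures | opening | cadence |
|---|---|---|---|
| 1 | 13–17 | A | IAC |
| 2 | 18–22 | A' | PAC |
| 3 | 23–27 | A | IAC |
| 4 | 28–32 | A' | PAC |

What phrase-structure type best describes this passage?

repeated period

The cadence pattern IAC–PAC–IAC–PAC is weak–strong twice, and phrases 3–4 restate phrases 1–2: a period heard twice, not a double period (which would end weakly at phrase 2).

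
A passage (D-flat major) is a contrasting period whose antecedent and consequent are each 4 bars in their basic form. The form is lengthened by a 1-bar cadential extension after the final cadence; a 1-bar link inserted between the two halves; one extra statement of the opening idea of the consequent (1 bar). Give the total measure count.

11 measures

Basic contrasting period: 4 + 4 = 8 bars.
8 (basic form) + 1 (cadential extension) + 1 (link) + 1 (extra statement) = 11.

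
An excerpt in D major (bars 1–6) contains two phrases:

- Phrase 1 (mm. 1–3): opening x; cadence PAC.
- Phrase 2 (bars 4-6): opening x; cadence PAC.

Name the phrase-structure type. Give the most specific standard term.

Both phrases have the same opening (x) and the same cadence (perfect authentic cadence): the second is a restatement, not a consequent, so this is a repeated phrase rather than a period.

repeated phrase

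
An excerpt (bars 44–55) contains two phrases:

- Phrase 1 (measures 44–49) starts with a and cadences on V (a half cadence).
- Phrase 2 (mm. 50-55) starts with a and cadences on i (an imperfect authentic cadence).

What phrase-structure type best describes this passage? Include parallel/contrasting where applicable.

Phrase 1 ends with a half cadence (weaker) and phrase 2 with an imperfect authentic cadence (stronger): antecedent + consequent = a period.
The two phrases open with the same material (a / a), so the period is parallel.

parallel period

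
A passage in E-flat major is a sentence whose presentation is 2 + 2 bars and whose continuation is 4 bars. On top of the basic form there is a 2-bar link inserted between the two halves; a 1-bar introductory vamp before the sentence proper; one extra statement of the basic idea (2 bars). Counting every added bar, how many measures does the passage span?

Basic sentence: 2 + 2 + 4 = 8 bars.
8 (basic form) + 2 (link) + 1 (introduction) + 2 (extra statement) = 13.

13 measures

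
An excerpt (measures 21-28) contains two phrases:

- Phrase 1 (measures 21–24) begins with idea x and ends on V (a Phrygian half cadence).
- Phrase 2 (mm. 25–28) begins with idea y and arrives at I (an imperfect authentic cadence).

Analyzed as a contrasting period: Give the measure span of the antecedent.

measures 21–24

The antecedent is the phrase ending with the weaker cadence (Phrygian half cadence, phrase 1) and the consequent the one ending more conclusively (imperfect authentic cadence, phrase 2); the antecedent is mm. 21–24.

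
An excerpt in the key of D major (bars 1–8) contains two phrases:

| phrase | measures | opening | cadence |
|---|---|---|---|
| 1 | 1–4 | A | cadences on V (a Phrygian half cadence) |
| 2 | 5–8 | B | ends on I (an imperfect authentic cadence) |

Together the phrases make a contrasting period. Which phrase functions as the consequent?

phrase 2

The phrase ending with the weaker cadence (Phrygian half cadence) is the antecedent; the one ending more conclusively (imperfect authentic cadence) is the consequent. The consequent is phrase 2.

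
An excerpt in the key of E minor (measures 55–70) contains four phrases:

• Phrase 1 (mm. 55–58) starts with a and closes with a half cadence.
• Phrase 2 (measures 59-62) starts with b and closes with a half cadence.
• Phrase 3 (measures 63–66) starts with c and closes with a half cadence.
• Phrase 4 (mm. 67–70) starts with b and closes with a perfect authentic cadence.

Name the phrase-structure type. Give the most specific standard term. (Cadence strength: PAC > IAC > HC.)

contrasting double period

Four phrases in two halves: the first half (bars 55–62) ends with a half cadence, the second (mm. 63-70) with a perfect authentic cadence — a large antecedent–consequent pair, i.e. a double period.
Phrase 3 begins with different material from phrase 1, making it contrasting.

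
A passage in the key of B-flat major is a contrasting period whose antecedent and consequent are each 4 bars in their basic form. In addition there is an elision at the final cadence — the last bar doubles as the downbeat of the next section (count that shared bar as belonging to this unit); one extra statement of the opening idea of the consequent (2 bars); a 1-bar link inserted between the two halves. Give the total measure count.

Basic contrasting period: 4 + 4 = 8 bars.
8 (basic form) + 2 (extra statement) + 1 (link) = 11.
The elision shares a bar with the next section but does not change this unit's count.

11 measures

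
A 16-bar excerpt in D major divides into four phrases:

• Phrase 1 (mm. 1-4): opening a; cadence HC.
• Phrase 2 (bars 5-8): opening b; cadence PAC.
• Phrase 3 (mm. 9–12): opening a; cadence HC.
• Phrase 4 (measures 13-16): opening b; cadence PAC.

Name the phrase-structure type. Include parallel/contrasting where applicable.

repeated period

The cadence pattern HC–PAC–HC–PAC is weak–strong twice, and phrases 3–4 restate phrases 1–2: a period heard twice, not a double period (which would end weakly at phrase 2).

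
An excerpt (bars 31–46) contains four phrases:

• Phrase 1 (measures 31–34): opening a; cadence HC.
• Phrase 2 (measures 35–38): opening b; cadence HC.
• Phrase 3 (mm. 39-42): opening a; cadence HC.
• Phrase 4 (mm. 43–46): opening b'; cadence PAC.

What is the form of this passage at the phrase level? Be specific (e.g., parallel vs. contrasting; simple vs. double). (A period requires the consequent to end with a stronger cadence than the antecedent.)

Four phrases in two halves: the first half (mm. 31–38) ends with a half cadence, the second (measures 39–46) with a perfect authentic cadence — a large antecedent–consequent pair, i.e. a double period.
Phrase 3 begins with the same material as phrase 1, making it parallel.

parallel double period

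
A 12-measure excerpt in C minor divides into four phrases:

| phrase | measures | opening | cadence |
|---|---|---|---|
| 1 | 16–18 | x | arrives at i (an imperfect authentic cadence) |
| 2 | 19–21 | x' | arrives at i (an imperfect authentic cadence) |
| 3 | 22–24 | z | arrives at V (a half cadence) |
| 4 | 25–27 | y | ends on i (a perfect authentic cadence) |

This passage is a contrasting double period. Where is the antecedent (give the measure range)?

In a double period the four phrases pair into a large antecedent (phrases 1–2, ending imperfect authentic cadence) and a large consequent (phrases 3–4, ending perfect authentic cadence). The antecedent spans bars 16–21.

measures 16–21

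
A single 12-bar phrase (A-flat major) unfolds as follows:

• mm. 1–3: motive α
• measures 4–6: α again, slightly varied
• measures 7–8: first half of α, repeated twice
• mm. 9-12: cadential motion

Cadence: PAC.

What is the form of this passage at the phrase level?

Basic idea (bars 1–3) + its repetition (bars 4-6) form the presentation; fragmentation and cadence (mm. 7–12) form the continuation — the 12-bar whole is a sentence.

sentence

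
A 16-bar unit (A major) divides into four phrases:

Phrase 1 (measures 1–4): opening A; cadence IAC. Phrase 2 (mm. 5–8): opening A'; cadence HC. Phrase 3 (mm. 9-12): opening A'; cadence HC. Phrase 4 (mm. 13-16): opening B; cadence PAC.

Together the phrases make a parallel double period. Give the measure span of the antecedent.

measures 1–8

In a double period the first pair of phrases (ending half cadence) is the large antecedent and the second pair (ending perfect authentic cadence) is the large consequent; the antecedent is measures 1–8.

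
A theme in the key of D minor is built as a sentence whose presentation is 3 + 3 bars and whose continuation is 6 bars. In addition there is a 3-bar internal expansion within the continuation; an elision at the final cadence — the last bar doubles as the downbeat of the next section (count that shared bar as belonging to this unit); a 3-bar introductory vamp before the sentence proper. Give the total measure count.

18 measures

Basic sentence: 3 + 3 + 6 = 12 bars.
12 (basic form) + 3 (internal expansion) + 3 (introduction) = 18.
The elision shares a bar with the next section but does not change this unit's count.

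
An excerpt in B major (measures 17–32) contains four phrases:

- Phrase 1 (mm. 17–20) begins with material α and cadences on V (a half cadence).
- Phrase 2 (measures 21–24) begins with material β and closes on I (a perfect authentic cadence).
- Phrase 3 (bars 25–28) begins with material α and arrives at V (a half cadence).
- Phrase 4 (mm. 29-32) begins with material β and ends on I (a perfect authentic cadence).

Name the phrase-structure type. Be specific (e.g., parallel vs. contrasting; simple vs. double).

The cadence pattern HC–PAC–HC–PAC is weak–strong twice, and phrases 3–4 restate phrases 1–2: a period heard twice, not a double period (which would end weakly at phrase 2).

repeated period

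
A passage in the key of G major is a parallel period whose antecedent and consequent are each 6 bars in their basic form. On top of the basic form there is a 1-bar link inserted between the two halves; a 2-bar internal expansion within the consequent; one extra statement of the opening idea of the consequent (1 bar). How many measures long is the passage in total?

16 measures

Basic parallel period: 6 + 6 = 12 bars.
12 (basic form) + 1 (link) + 2 (internal expansion) + 1 (extra statement) = 16.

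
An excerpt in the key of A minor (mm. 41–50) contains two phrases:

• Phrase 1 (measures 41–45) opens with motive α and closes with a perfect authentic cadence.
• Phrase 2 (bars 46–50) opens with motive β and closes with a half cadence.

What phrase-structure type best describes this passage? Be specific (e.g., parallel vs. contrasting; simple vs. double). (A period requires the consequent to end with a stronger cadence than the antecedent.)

The second phrase closes with a half cadence, which is not stronger than the first phrase's perfect authentic cadence; without a weak→strong cadential pair there is no antecedent–consequent relationship, so this is a phrase group rather than a period.

phrase group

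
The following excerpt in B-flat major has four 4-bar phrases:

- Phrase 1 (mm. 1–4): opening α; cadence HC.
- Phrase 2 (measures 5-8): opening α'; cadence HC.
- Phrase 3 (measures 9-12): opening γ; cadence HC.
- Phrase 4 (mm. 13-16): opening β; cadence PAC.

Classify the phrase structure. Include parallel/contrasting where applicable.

Four phrases in two halves: the first half (mm. 1–8) ends with a half cadence, the second (mm. 9–16) with a perfect authentic cadence — a large antecedent–consequent pair, i.e. a double period.
Phrase 3 begins with different material from phrase 1, making it contrasting.

contrasting double period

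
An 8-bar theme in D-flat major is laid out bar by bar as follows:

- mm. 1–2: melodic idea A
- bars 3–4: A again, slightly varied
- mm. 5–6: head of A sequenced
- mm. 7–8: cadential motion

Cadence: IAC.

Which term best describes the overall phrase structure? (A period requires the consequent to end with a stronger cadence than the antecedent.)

Basic idea (bars 1-2) + its repetition (mm. 3–4) form the presentation; fragmentation and cadence (bars 5–8) form the continuation — the 8-bar whole is a sentence.

sentence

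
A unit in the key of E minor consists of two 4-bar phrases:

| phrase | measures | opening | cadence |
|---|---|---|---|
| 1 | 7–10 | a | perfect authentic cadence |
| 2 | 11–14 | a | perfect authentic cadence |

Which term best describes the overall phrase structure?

repeated phrase

Both phrases have the same opening (a) and the same cadence (perfect authentic cadence): the second is a restatement, not a consequent, so this is a repeated phrase rather than a period.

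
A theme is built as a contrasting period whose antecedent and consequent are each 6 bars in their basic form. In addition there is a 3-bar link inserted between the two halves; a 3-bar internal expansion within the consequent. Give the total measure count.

Basic contrasting period: 6 + 6 = 12 bars.
12 (basic form) + 3 (link) + 3 (internal expansion) = 18.

18 measures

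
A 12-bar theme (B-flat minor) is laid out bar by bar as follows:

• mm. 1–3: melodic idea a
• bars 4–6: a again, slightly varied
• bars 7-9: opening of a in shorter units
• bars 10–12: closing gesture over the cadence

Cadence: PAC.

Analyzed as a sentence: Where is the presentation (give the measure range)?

measures 1–6

The presentation of a sentence is the basic idea (mm. 1–3) plus its repetition (mm. 4–6); the presentation is therefore measures 1–6.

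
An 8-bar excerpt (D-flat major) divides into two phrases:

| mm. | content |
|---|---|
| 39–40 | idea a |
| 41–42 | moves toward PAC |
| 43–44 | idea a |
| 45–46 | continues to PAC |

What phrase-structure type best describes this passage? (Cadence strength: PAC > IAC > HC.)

repeated phrase

Both phrases have the same opening (a) and the same cadence (perfect authentic cadence): the second is a restatement, not a consequent, so this is a repeated phrase rather than a period.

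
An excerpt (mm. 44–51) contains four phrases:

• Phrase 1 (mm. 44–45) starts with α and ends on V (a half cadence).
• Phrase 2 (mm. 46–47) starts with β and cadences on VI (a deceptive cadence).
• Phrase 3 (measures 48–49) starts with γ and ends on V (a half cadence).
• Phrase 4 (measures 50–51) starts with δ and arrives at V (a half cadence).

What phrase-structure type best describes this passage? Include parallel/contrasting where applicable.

phrase group

Phrase 4 ends with a half cadence, no stronger than phrase 2's deceptive cadence, so the four phrases do not form a double period; nor do phrases 3–4 duplicate 1–2, so it is not a repeated period. With no phrase reaching a conclusive cadence, the passage is a phrase group.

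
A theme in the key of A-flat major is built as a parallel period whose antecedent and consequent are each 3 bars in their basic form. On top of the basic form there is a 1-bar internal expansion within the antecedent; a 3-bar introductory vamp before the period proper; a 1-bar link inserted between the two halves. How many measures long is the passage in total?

Basic parallel period: 3 + 3 = 6 bars.
6 (basic form) + 1 (internal expansion) + 3 (introduction) + 1 (link) = 11.

11 measures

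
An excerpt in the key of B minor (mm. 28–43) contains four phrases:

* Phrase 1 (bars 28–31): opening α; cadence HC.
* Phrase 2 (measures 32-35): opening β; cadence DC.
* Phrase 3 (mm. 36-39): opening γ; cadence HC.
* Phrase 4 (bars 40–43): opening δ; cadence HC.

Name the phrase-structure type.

phrase group

Phrase 4 ends with a half cadence, no stronger than phrase 2's deceptive cadence, so the four phrases do not form a double period; nor do phrases 3–4 duplicate 1–2, so it is not a repeated period. With no phrase reaching a conclusive cadence, the passage is a phrase group.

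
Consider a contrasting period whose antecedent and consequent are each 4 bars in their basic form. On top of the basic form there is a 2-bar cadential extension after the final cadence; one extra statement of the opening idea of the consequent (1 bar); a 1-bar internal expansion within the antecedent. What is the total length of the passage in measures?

Basic contrasting period: 4 + 4 = 8 bars.
8 (basic form) + 2 (cadential extension) + 1 (extra statement) + 1 (internal expansion) = 12.

12 measures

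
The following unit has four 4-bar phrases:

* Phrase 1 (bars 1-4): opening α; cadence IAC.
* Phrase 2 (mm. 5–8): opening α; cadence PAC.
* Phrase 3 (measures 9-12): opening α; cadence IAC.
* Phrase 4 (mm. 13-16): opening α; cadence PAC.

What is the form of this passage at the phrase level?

repeated period

The cadence pattern IAC–PAC–IAC–PAC is weak–strong twice, and phrases 3–4 restate phrases 1–2: a period heard twice, not a double period (which would end weakly at phrase 2).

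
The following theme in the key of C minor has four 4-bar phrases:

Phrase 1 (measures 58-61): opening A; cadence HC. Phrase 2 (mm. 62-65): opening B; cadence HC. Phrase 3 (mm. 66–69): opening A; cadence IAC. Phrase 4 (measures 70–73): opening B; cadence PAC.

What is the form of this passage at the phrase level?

parallel double period

Four phrases in two halves: the first half (mm. 58-65) ends with a half cadence, the second (mm. 66-73) with a perfect authentic cadence — a large antecedent–consequent pair, i.e. a double period.
Phrase 3 begins with the same material as phrase 1, making it parallel.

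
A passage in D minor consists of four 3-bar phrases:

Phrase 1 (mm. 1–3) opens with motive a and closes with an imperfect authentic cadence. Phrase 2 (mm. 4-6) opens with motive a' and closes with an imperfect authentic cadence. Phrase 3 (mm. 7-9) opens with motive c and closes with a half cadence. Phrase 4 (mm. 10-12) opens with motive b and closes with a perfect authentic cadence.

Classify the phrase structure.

Four phrases in two halves: the first half (measures 1-6) ends with an imperfect authentic cadence, the second (mm. 7-12) with a perfect authentic cadence — a large antecedent–consequent pair, i.e. a double period.
Phrase 3 begins with different material from phrase 1, making it contrasting.

contrasting double period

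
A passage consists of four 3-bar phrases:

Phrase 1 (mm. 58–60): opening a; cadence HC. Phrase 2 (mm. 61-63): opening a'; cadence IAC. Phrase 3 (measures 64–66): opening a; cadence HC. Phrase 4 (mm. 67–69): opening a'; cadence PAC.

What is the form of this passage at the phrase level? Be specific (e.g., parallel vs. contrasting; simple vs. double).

Four phrases in two halves: the first half (bars 58–63) ends with an imperfect authentic cadence, the second (bars 64-69) with a perfect authentic cadence — a large antecedent–consequent pair, i.e. a double period.
Phrase 3 begins with the same material as phrase 1, making it parallel.

parallel double period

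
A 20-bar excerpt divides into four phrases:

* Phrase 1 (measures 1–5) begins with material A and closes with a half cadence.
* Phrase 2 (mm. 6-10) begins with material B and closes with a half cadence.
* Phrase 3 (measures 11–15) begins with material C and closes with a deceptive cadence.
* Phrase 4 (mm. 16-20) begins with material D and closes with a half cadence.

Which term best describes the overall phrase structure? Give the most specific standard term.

Phrase 4 ends with a half cadence, no stronger than phrase 2's half cadence, so the four phrases do not form a double period; nor do phrases 3–4 duplicate 1–2, so it is not a repeated period. With no phrase reaching a conclusive cadence, the passage is a phrase group.

phrase group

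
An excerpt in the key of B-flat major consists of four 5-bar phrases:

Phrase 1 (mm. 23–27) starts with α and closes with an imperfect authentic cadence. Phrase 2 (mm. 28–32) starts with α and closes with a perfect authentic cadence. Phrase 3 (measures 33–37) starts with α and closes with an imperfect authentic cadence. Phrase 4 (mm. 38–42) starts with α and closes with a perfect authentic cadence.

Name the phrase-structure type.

The cadence pattern IAC–PAC–IAC–PAC is weak–strong twice, and phrases 3–4 restate phrases 1–2: a period heard twice, not a double period (which would end weakly at phrase 2).

repeated period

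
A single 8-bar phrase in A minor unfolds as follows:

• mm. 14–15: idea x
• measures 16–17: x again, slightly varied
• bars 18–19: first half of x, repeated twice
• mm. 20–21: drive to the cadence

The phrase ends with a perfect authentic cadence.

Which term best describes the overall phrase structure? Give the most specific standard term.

Basic idea (measures 14–15) + its repetition (bars 16-17) form the presentation; fragmentation and cadence (mm. 18–21) form the continuation — the 8-bar whole is a sentence.

sentence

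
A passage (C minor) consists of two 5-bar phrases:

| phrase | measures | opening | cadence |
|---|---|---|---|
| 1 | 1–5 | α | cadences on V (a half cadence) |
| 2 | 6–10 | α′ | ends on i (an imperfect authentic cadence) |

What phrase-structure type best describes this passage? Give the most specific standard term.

parallel period

Phrase 1 ends with a half cadence (weaker) and phrase 2 with an imperfect authentic cadence (stronger): antecedent + consequent = a period.
The two phrases open with the same material (α / α′), so the period is parallel.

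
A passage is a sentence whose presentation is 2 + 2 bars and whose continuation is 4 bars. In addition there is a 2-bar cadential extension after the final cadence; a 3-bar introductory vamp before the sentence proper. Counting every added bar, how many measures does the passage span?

Basic sentence: 2 + 2 + 4 = 8 bars.
8 (basic form) + 2 (cadential extension) + 3 (introduction) = 13.

13 measures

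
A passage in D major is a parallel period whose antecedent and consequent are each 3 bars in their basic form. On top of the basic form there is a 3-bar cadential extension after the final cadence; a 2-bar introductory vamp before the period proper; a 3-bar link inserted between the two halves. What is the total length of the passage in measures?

Basic parallel period: 3 + 3 = 6 bars.
6 (basic form) + 3 (cadential extension) + 2 (introduction) + 3 (link) = 14.

14 measures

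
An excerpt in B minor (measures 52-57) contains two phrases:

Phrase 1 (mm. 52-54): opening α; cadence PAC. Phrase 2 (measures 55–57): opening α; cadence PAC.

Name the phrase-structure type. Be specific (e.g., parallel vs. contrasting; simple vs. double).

Both phrases have the same opening (α) and the same cadence (perfect authentic cadence): the second is a restatement, not a consequent, so this is a repeated phrase rather than a period.

repeated phrase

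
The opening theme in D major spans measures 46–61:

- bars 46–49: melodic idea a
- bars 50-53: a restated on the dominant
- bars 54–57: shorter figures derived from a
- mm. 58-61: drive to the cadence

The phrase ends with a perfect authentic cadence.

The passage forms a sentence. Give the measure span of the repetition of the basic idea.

measures 50–53

The presentation of a sentence is the basic idea (measures 46-49) plus its repetition (mm. 50–53); the repetition of the basic idea is therefore bars 50–53.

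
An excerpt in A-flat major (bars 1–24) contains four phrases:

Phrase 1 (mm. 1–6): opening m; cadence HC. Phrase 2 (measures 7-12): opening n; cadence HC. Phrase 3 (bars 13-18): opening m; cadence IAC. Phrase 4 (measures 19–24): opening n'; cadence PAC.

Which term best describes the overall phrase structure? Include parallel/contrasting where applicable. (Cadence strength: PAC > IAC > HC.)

parallel double period

Four phrases in two halves: the first half (bars 1–12) ends with a half cadence, the second (mm. 13–24) with a perfect authentic cadence — a large antecedent–consequent pair, i.e. a double period.
Phrase 3 begins with the same material as phrase 1, making it parallel.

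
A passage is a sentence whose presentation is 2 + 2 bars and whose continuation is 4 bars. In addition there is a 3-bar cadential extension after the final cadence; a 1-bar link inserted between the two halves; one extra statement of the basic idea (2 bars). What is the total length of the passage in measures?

14 measures

Basic sentence: 2 + 2 + 4 = 8 bars.
8 (basic form) + 3 (cadential extension) + 1 (link) + 2 (extra statement) = 14.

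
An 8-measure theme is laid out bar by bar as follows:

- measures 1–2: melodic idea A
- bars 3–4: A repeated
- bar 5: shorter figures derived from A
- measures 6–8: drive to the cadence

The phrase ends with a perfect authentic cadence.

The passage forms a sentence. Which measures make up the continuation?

measures 5–8

After the presentation (mm. 1-4), the continuation covers the fragmentation through the cadence: mm. 5-8.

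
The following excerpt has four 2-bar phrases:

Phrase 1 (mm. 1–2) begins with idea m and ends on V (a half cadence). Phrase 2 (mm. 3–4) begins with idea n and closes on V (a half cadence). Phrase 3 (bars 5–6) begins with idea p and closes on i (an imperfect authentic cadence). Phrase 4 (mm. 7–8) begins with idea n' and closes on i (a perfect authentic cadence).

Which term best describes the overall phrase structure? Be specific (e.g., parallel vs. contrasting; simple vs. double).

contrasting double period

Four phrases in two halves: the first half (measures 1–4) ends with a half cadence, the second (measures 5-8) with a perfect authentic cadence — a large antecedent–consequent pair, i.e. a double period.
Phrase 3 begins with different material from phrase 1, making it contrasting.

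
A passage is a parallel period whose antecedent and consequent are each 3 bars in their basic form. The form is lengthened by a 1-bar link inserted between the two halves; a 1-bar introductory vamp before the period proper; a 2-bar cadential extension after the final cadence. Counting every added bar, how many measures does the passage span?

Basic parallel period: 3 + 3 = 6 bars.
6 (basic form) + 1 (link) + 1 (introduction) + 2 (cadential extension) = 10.

10 measures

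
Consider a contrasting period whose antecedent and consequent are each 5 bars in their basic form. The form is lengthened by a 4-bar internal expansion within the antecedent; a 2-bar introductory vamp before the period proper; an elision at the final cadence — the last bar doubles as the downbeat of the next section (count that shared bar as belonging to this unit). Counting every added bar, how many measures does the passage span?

16 measures

Basic contrasting period: 5 + 5 = 10 bars.
10 (basic form) + 4 (internal expansion) + 2 (introduction) = 16.
The elision shares a bar with the next section but does not change this unit's count.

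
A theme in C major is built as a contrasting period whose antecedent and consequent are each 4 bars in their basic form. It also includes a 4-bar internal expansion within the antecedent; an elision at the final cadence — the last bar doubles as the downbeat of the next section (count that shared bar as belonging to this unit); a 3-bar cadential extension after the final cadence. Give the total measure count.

15 measures

Basic contrasting period: 4 + 4 = 8 bars.
8 (basic form) + 4 (internal expansion) + 3 (cadential extension) = 15.
The elision shares a bar with the next section but does not change this unit's count.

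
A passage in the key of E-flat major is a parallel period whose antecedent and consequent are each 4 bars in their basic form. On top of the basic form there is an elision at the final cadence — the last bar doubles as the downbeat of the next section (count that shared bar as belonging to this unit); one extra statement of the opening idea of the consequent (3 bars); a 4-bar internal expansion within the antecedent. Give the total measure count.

15 measures

Basic parallel period: 4 + 4 = 8 bars.
8 (basic form) + 3 (extra statement) + 4 (internal expansion) = 15.
The elision shares a bar with the next section but does not change this unit's count.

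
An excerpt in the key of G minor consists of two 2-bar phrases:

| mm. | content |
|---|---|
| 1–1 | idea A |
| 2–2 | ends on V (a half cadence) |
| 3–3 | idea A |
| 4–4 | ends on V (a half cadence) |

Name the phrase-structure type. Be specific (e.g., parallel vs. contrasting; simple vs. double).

Both phrases have the same opening (A) and the same cadence (half cadence): the second is a restatement, not a consequent, so this is a repeated phrase rather than a period.

repeated phrase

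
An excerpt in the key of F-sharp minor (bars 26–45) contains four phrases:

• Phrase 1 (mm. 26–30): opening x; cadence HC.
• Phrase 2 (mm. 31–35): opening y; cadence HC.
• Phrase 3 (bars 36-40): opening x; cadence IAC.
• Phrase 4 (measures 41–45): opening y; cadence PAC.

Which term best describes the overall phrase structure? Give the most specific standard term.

Four phrases in two halves: the first half (mm. 26–35) ends with a half cadence, the second (measures 36-45) with a perfect authentic cadence — a large antecedent–consequent pair, i.e. a double period.
Phrase 3 begins with the same material as phrase 1, making it parallel.

parallel double period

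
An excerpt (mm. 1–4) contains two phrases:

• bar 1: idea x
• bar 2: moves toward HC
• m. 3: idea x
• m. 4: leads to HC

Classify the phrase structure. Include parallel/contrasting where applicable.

repeated phrase

Both phrases have the same opening (x) and the same cadence (half cadence): the second is a restatement, not a consequent, so this is a repeated phrase rather than a period.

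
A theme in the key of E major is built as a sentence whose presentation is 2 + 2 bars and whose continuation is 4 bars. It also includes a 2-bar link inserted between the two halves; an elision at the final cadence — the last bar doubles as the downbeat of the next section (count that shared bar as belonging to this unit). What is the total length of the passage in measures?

10 measures

Basic sentence: 2 + 2 + 4 = 8 bars.
8 (basic form) + 2 (link) = 10.
The elision shares a bar with the next section but does not change this unit's count.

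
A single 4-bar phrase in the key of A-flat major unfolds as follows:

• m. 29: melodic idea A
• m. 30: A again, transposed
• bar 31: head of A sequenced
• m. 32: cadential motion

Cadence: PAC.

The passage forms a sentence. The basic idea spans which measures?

measures 29–29

The presentation of a sentence is the basic idea (m. 29) plus its repetition (bar 30); the basic idea is therefore m. 29.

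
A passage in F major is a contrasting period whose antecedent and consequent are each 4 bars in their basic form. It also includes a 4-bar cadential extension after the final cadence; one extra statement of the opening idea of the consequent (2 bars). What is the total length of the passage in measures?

14 measures

Basic contrasting period: 4 + 4 = 8 bars.
8 (basic form) + 4 (cadential extension) + 2 (extra statement) = 14.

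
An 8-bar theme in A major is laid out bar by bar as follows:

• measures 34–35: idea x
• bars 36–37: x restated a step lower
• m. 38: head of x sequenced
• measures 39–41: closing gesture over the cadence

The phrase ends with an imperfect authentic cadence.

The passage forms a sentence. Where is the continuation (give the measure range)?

After the presentation (mm. 34–37), the continuation covers the fragmentation through the cadence: bars 38–41.

measures 38–41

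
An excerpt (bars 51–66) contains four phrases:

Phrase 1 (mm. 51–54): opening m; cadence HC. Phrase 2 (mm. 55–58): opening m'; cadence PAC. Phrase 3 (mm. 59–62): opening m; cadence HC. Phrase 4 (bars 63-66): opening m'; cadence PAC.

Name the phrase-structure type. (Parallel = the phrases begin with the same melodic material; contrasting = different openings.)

The cadence pattern HC–PAC–HC–PAC is weak–strong twice, and phrases 3–4 restate phrases 1–2: a period heard twice, not a double period (which would end weakly at phrase 2).

repeated period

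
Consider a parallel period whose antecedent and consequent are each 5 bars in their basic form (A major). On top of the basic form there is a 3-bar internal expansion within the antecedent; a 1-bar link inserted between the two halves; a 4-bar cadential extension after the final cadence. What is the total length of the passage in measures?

18 measures

Basic parallel period: 5 + 5 = 10 bars.
10 (basic form) + 3 (internal expansion) + 1 (link) + 4 (cadential extension) = 18.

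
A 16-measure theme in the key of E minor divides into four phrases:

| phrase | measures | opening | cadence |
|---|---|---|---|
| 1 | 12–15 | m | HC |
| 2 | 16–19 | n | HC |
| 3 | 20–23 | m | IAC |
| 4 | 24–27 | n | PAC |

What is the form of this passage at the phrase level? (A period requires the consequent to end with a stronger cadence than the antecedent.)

Four phrases in two halves: the first half (bars 12-19) ends with a half cadence, the second (mm. 20–27) with a perfect authentic cadence — a large antecedent–consequent pair, i.e. a double period.
Phrase 3 begins with the same material as phrase 1, making it parallel.

parallel double period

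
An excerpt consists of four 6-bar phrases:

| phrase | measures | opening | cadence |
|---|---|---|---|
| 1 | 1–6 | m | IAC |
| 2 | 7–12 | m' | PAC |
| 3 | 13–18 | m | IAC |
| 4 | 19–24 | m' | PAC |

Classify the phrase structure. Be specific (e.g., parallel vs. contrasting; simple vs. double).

The cadence pattern IAC–PAC–IAC–PAC is weak–strong twice, and phrases 3–4 restate phrases 1–2: a period heard twice, not a double period (which would end weakly at phrase 2).

repeated period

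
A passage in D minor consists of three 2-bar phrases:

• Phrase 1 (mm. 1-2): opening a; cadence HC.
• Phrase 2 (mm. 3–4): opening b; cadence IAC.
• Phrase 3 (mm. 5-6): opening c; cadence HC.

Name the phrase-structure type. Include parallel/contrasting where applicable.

The final phrase closes with a half cadence, which is not stronger than the preceding imperfect authentic cadence; the 3 phrases lack an overall antecedent–consequent design and so form a phrase group.

phrase group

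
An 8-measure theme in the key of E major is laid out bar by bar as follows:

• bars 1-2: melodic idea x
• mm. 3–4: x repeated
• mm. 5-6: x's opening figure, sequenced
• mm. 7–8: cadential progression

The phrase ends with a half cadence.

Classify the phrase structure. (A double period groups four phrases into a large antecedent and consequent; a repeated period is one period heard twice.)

Basic idea (bars 1–2) + its repetition (bars 3–4) form the presentation; fragmentation and cadence (mm. 5-8) form the continuation — the 8-bar whole is a sentence.

sentence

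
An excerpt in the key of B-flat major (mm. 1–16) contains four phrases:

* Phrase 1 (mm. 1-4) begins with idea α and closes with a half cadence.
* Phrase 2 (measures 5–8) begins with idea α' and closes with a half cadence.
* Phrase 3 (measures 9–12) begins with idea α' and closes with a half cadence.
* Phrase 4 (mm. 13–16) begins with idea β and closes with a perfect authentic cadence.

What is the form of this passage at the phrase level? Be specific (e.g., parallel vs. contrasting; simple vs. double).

Four phrases in two halves: the first half (bars 1–8) ends with a half cadence, the second (mm. 9–16) with a perfect authentic cadence — a large antecedent–consequent pair, i.e. a double period.
Phrase 3 begins with the same material as phrase 1, making it parallel.

parallel double period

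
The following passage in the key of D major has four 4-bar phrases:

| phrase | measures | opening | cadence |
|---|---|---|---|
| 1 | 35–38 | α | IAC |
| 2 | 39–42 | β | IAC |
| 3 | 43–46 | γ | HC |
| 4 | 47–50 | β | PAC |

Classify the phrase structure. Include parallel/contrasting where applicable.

contrasting double period

Four phrases in two halves: the first half (mm. 35–42) ends with an imperfect authentic cadence, the second (mm. 43–50) with a perfect authentic cadence — a large antecedent–consequent pair, i.e. a double period.
Phrase 3 begins with different material from phrase 1, making it contrasting.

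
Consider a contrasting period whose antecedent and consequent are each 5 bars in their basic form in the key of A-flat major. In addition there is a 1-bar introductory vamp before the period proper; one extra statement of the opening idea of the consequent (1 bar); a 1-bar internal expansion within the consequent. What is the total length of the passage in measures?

13 measures

Basic contrasting period: 5 + 5 = 10 bars.
10 (basic form) + 1 (introduction) + 1 (extra statement) + 1 (internal expansion) = 13.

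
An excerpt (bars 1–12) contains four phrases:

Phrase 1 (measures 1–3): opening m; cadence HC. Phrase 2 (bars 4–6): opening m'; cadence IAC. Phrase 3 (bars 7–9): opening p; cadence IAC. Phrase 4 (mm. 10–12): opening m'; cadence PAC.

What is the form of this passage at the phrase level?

Four phrases in two halves: the first half (mm. 1-6) ends with an imperfect authentic cadence, the second (mm. 7–12) with a perfect authentic cadence — a large antecedent–consequent pair, i.e. a double period.
Phrase 3 begins with different material from phrase 1, making it contrasting.

contrasting double period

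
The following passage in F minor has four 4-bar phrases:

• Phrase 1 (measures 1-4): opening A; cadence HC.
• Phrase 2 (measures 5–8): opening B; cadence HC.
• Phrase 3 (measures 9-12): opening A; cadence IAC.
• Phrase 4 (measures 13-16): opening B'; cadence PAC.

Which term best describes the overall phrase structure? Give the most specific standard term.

Four phrases in two halves: the first half (measures 1–8) ends with a half cadence, the second (mm. 9–16) with a perfect authentic cadence — a large antecedent–consequent pair, i.e. a double period.
Phrase 3 begins with the same material as phrase 1, making it parallel.

parallel double period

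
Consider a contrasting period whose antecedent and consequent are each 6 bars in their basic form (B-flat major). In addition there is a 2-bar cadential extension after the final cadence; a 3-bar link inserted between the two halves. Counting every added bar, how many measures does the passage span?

17 measures

Basic contrasting period: 6 + 6 = 12 bars.
12 (basic form) + 2 (cadential extension) + 3 (link) = 17.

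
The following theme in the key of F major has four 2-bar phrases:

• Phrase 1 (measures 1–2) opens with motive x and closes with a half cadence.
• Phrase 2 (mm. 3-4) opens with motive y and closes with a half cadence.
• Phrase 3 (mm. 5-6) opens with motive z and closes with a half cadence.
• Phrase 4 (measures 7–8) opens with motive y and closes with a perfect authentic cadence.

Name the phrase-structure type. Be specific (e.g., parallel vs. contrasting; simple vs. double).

contrasting double period

Four phrases in two halves: the first half (mm. 1–4) ends with a half cadence, the second (bars 5–8) with a perfect authentic cadence — a large antecedent–consequent pair, i.e. a double period.
Phrase 3 begins with different material from phrase 1, making it contrasting.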